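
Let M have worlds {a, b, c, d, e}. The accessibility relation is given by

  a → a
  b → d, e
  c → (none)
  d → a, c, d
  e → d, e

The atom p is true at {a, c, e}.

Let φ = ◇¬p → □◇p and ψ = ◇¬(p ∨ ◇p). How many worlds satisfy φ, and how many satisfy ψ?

4 and 0

For ◇¬p → □◇p:
a: ◇¬p is F, □◇p is T. ✓
b: ◇¬p is T, □◇p is T. ✓
c: ◇¬p is F, □◇p is T. ✓
d: ◇¬p is T, □◇p is F. ✗
e: ◇¬p is T, □◇p is T. ✓
— 4 worlds.
For ◇¬(p ∨ ◇p):
a: successors {a}; ¬(p ∨ ◇p) there: a:F. ✗
b: successors {d, e}; ¬(p ∨ ◇p) there: d:F, e:F. ✗
c: no successors, so ◇¬(p ∨ ◇p) fails. ✗
d: successors {a, c, d}; ¬(p ∨ ◇p) there: a:F, c:F, d:F. ✗
e: successors {d, e}; ¬(p ∨ ◇p) there: d:F, e:F. ✗
— 0 worlds.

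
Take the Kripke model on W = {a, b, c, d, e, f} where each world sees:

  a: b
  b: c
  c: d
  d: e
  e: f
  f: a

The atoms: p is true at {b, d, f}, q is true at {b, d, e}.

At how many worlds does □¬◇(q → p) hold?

a: successors {b}; ¬◇(q → p) there: b:F. ✗
b: successors {c}; ¬◇(q → p) there: c:F. ✗
c: successors {d}; ¬◇(q → p) there: d:T. ✓
d: successors {e}; ¬◇(q → p) there: e:F. ✗
e: successors {f}; ¬◇(q → p) there: f:F. ✗
f: successors {a}; ¬◇(q → p) there: a:F. ✗
Satisfying worlds: {c}.

1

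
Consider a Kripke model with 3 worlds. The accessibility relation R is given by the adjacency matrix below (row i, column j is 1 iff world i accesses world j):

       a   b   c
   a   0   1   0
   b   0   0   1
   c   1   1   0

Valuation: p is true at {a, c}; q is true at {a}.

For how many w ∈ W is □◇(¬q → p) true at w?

2

a: successors {b}; ◇(¬q → p) there: b:T. ✓
b: successors {c}; ◇(¬q → p) there: c:T. ✓
c: successors {a, b}; ◇(¬q → p) there: a:F, b:T. ✗
Satisfying worlds: {a, b}.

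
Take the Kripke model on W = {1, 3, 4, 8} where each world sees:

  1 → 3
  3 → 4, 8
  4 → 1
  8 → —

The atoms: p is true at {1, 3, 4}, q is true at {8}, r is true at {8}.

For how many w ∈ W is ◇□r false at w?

1: successors {3}; □r there: 3:F. ✗
3: successors {4, 8}; □r there: 4:F, 8:T. ✓
4: successors {1}; □r there: 1:F. ✗
8: no successors, so ◇□r fails. ✗
Satisfying worlds: {3}.
So ◇□r fails at the other 3 worlds.

3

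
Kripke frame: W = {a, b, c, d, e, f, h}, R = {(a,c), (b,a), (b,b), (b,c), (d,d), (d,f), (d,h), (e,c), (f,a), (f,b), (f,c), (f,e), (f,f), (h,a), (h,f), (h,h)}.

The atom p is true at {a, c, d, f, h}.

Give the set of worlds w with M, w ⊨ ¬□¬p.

{a, b, d, e, f, h}

a: □¬p is F. ✓
b: □¬p is F. ✓
c: □¬p is T. ✗
d: □¬p is F. ✓
e: □¬p is F. ✓
f: □¬p is F. ✓
h: □¬p is F. ✓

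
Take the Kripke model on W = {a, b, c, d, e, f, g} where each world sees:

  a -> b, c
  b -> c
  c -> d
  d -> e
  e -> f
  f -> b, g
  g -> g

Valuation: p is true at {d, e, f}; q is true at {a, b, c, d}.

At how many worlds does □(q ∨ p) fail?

a: successors {b, c}; q ∨ p there: b:T, c:T. ✓
b: successors {c}; q ∨ p there: c:T. ✓
c: successors {d}; q ∨ p there: d:T. ✓
d: successors {e}; q ∨ p there: e:T. ✓
e: successors {f}; q ∨ p there: f:T. ✓
f: successors {b, g}; q ∨ p there: b:T, g:F. ✗
g: successors {g}; q ∨ p there: g:F. ✗
Satisfying worlds: {a, b, c, d, e}.
So □(q ∨ p) fails at the other 2 worlds.

2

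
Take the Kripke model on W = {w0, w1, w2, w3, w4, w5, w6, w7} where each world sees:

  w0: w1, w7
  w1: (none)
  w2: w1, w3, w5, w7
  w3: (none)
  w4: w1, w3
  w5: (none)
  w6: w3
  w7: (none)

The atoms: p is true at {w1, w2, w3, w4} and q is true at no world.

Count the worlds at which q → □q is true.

8

w0: q is F, □q is F. ✓
w1: q is F, □q is T. ✓
w2: q is F, □q is F. ✓
w3: q is F, □q is T. ✓
w4: q is F, □q is F. ✓
w5: q is F, □q is T. ✓
w6: q is F, □q is F. ✓
w7: q is F, □q is T. ✓
Satisfying worlds: {w0, w1, w2, w3, w4, w5, w6, w7}.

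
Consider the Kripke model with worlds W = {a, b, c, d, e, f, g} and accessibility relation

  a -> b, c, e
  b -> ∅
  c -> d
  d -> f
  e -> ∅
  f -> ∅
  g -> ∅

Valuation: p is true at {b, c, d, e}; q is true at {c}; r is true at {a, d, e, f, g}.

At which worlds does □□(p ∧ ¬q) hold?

{a, b, d, e, f, g}

a: successors {b, c, e}; □(p ∧ ¬q) there: b:T, c:T, e:T. ✓
b: no successors, so □□(p ∧ ¬q) holds vacuously. ✓
c: successors {d}; □(p ∧ ¬q) there: d:F. ✗
d: successors {f}; □(p ∧ ¬q) there: f:T. ✓
e: no successors, so □□(p ∧ ¬q) holds vacuously. ✓
f: no successors, so □□(p ∧ ¬q) holds vacuously. ✓
g: no successors, so □□(p ∧ ¬q) holds vacuously. ✓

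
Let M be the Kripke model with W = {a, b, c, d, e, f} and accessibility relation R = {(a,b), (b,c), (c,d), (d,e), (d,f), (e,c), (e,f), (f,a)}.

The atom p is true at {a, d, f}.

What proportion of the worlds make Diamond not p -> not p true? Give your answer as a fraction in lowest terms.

a: Diamond not p is T, not p is F. ✗
b: Diamond not p is T, not p is T. ✓
c: Diamond not p is F, not p is T. ✓
d: Diamond not p is T, not p is F. ✗
e: Diamond not p is T, not p is T. ✓
f: Diamond not p is F, not p is F. ✓
That's 4 of 6 worlds, so 4/6 = 2/3.

2/3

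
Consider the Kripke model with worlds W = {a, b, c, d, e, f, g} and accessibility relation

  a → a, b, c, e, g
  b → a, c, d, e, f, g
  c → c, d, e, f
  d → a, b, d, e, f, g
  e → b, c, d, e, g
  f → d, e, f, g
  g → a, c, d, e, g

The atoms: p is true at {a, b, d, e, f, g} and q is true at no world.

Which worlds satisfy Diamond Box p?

a: successors {a, b, c, e, g}; Box p there: a:F, b:F, c:F, e:F, g:F. ✗
b: successors {a, c, d, e, f, g}; Box p there: a:F, c:F, d:T, e:F, f:T, g:F. ✓
c: successors {c, d, e, f}; Box p there: c:F, d:T, e:F, f:T. ✓
d: successors {a, b, d, e, f, g}; Box p there: a:F, b:F, d:T, e:F, f:T, g:F. ✓
e: successors {b, c, d, e, g}; Box p there: b:F, c:F, d:T, e:F, g:F. ✓
f: successors {d, e, f, g}; Box p there: d:T, e:F, f:T, g:F. ✓
g: successors {a, c, d, e, g}; Box p there: a:F, c:F, d:T, e:F, g:F. ✓

{b, c, d, e, f, g}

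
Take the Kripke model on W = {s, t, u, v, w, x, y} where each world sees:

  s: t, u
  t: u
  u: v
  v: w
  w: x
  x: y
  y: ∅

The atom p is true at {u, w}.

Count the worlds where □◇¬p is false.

3

s: successors {t, u}; ◇¬p there: t:F, u:T. ✗
t: successors {u}; ◇¬p there: u:T. ✓
u: successors {v}; ◇¬p there: v:F. ✗
v: successors {w}; ◇¬p there: w:T. ✓
w: successors {x}; ◇¬p there: x:T. ✓
x: successors {y}; ◇¬p there: y:F. ✗
y: no successors, so □◇¬p holds vacuously. ✓
Satisfying worlds: {t, v, w, y}.
So □◇¬p fails at the other 3 worlds.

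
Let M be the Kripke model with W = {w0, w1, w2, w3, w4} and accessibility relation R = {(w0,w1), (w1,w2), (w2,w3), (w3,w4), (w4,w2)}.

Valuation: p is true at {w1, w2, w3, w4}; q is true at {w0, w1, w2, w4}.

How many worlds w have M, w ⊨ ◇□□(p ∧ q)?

w0: successors {w1}; □□(p ∧ q) there: w1:F. ✗
w1: successors {w2}; □□(p ∧ q) there: w2:T. ✓
w2: successors {w3}; □□(p ∧ q) there: w3:T. ✓
w3: successors {w4}; □□(p ∧ q) there: w4:F. ✗
w4: successors {w2}; □□(p ∧ q) there: w2:T. ✓
Satisfying worlds: {w1, w2, w4}.

3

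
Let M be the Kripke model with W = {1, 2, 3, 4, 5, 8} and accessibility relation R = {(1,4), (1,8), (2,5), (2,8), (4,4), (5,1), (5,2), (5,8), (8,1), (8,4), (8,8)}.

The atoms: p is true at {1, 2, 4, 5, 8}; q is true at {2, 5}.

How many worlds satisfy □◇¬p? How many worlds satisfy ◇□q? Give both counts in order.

1 and 0

For □◇¬p:
1: successors {4, 8}; ◇¬p there: 4:F, 8:F. ✗
2: successors {5, 8}; ◇¬p there: 5:F, 8:F. ✗
3: no successors, so □◇¬p holds vacuously. ✓
4: successors {4}; ◇¬p there: 4:F. ✗
5: successors {1, 2, 8}; ◇¬p there: 1:F, 2:F, 8:F. ✗
8: successors {1, 4, 8}; ◇¬p there: 1:F, 4:F, 8:F. ✗
— 1 world.
For ◇□q:
1: successors {4, 8}; □q there: 4:F, 8:F. ✗
2: successors {5, 8}; □q there: 5:F, 8:F. ✗
3: no successors, so ◇□q fails. ✗
4: successors {4}; □q there: 4:F. ✗
5: successors {1, 2, 8}; □q there: 1:F, 2:F, 8:F. ✗
8: successors {1, 4, 8}; □q there: 1:F, 4:F, 8:F. ✗
— 0 worlds.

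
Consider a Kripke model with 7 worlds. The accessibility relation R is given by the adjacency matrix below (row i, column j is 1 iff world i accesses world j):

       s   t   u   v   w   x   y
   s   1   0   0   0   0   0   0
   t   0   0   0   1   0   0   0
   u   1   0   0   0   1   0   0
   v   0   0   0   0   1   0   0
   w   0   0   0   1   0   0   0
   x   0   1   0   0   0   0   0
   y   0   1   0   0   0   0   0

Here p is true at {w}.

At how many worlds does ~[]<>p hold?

5

s: []<>p is F. ✓
t: []<>p is T. ✗
u: []<>p is F. ✓
v: []<>p is F. ✓
w: []<>p is T. ✗
x: []<>p is F. ✓
y: []<>p is F. ✓
Satisfying worlds: {s, u, v, x, y}.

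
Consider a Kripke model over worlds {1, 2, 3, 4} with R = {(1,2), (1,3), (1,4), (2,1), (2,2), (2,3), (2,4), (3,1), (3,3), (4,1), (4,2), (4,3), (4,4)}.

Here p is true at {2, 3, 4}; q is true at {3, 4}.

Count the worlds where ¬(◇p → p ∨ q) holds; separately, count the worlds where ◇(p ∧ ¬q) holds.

For ¬(◇p → p ∨ q):
1: ◇p → p ∨ q is F. ✓
2: ◇p → p ∨ q is T. ✗
3: ◇p → p ∨ q is T. ✗
4: ◇p → p ∨ q is T. ✗
— 1 world.
For ◇(p ∧ ¬q):
1: successors {2, 3, 4}; p ∧ ¬q there: 2:T, 3:F, 4:F. ✓
2: successors {1, 2, 3, 4}; p ∧ ¬q there: 1:F, 2:T, 3:F, 4:F. ✓
3: successors {1, 3}; p ∧ ¬q there: 1:F, 3:F. ✗
4: successors {1, 2, 3, 4}; p ∧ ¬q there: 1:F, 2:T, 3:F, 4:F. ✓
— 3 worlds.

1 and 3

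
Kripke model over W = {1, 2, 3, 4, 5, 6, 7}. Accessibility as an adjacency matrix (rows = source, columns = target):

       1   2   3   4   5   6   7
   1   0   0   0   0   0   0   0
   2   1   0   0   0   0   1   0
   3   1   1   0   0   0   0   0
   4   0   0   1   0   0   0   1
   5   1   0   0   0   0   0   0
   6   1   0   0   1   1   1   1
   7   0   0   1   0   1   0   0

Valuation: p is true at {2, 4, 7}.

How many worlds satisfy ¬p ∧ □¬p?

2

1: ¬p is T, □¬p is T. ✓
2: ¬p is F, □¬p is T. ✗
3: ¬p is T, □¬p is F. ✗
4: ¬p is F, □¬p is F. ✗
5: ¬p is T, □¬p is T. ✓
6: ¬p is T, □¬p is F. ✗
7: ¬p is F, □¬p is T. ✗
Satisfying worlds: {1, 5}.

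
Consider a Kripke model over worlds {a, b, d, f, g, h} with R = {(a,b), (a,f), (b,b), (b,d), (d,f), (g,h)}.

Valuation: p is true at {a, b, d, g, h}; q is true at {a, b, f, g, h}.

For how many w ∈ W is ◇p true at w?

3

a: successors {b, f}; p there: b:T, f:F. ✓
b: successors {b, d}; p there: b:T, d:T. ✓
d: successors {f}; p there: f:F. ✗
f: no successors, so ◇p fails. ✗
g: successors {h}; p there: h:T. ✓
h: no successors, so ◇p fails. ✗
Satisfying worlds: {a, b, g}.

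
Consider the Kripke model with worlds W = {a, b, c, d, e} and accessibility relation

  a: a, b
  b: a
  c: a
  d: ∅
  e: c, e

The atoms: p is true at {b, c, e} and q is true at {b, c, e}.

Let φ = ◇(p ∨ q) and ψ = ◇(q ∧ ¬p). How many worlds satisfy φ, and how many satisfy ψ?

2 and 0

For ◇(p ∨ q):
a: successors {a, b}; p ∨ q there: a:F, b:T. ✓
b: successors {a}; p ∨ q there: a:F. ✗
c: successors {a}; p ∨ q there: a:F. ✗
d: no successors, so ◇(p ∨ q) fails. ✗
e: successors {c, e}; p ∨ q there: c:T, e:T. ✓
— 2 worlds.
For ◇(q ∧ ¬p):
a: successors {a, b}; q ∧ ¬p there: a:F, b:F. ✗
b: successors {a}; q ∧ ¬p there: a:F. ✗
c: successors {a}; q ∧ ¬p there: a:F. ✗
d: no successors, so ◇(q ∧ ¬p) fails. ✗
e: successors {c, e}; q ∧ ¬p there: c:F, e:F. ✗
— 0 worlds.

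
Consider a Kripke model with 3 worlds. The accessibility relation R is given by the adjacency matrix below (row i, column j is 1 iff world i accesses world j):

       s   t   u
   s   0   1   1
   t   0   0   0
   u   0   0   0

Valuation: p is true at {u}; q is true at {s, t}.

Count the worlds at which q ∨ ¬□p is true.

s: q is T, ¬□p is T. ✓
t: q is T, ¬□p is F. ✓
u: q is F, ¬□p is F. ✗
Satisfying worlds: {s, t}.

2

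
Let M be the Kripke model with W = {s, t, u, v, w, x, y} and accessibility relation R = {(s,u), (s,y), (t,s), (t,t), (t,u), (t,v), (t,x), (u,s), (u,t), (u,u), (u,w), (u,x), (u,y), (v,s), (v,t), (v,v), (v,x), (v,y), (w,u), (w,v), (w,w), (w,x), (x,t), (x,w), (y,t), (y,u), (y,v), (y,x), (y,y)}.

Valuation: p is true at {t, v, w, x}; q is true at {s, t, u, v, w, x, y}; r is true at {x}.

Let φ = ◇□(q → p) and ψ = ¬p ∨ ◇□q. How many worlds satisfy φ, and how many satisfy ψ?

For ◇□(q → p):
s: successors {u, y}; □(q → p) there: u:F, y:F. ✗
t: successors {s, t, u, v, x}; □(q → p) there: s:F, t:F, u:F, v:F, x:T. ✓
u: successors {s, t, u, w, x, y}; □(q → p) there: s:F, t:F, u:F, w:F, x:T, y:F. ✓
v: successors {s, t, v, x, y}; □(q → p) there: s:F, t:F, v:F, x:T, y:F. ✓
w: successors {u, v, w, x}; □(q → p) there: u:F, v:F, w:F, x:T. ✓
x: successors {t, w}; □(q → p) there: t:F, w:F. ✗
y: successors {t, u, v, x, y}; □(q → p) there: t:F, u:F, v:F, x:T, y:F. ✓
— 5 worlds.
For ¬p ∨ ◇□q:
s: ¬p is T, ◇□q is T. ✓
t: ¬p is F, ◇□q is T. ✓
u: ¬p is T, ◇□q is T. ✓
v: ¬p is F, ◇□q is T. ✓
w: ¬p is F, ◇□q is T. ✓
x: ¬p is F, ◇□q is T. ✓
y: ¬p is T, ◇□q is T. ✓
— 7 worlds.

5 and 7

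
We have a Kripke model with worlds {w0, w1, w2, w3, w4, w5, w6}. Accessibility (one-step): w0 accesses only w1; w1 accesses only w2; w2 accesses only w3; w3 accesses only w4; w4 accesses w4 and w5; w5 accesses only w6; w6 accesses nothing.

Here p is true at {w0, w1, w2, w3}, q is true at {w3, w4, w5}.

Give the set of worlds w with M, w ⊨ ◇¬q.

w0: successors {w1}; ¬q there: w1:T. ✓
w1: successors {w2}; ¬q there: w2:T. ✓
w2: successors {w3}; ¬q there: w3:F. ✗
w3: successors {w4}; ¬q there: w4:F. ✗
w4: successors {w4, w5}; ¬q there: w4:F, w5:F. ✗
w5: successors {w6}; ¬q there: w6:T. ✓
w6: no successors, so ◇¬q fails. ✗

{w0, w1, w5}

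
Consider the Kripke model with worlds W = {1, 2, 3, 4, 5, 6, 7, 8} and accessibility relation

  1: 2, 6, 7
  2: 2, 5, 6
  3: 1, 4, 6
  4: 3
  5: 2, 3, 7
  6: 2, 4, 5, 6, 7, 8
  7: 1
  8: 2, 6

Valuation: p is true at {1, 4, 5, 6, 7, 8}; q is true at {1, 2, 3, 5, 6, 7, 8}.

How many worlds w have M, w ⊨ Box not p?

1: successors {2, 6, 7}; not p there: 2:T, 6:F, 7:F. ✗
2: successors {2, 5, 6}; not p there: 2:T, 5:F, 6:F. ✗
3: successors {1, 4, 6}; not p there: 1:F, 4:F, 6:F. ✗
4: successors {3}; not p there: 3:T. ✓
5: successors {2, 3, 7}; not p there: 2:T, 3:T, 7:F. ✗
6: successors {2, 4, 5, 6, 7, 8}; not p there: 2:T, 4:F, 5:F, 6:F, 7:F, 8:F. ✗
7: successors {1}; not p there: 1:F. ✗
8: successors {2, 6}; not p there: 2:T, 6:F. ✗
Satisfying worlds: {4}.

1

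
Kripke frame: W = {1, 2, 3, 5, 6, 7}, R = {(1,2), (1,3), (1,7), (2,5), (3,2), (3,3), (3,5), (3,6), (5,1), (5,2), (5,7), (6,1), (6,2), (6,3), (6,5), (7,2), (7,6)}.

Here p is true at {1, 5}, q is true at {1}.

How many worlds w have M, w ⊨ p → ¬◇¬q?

4

1: p is T, ¬◇¬q is F. ✗
2: p is F, ¬◇¬q is F. ✓
3: p is F, ¬◇¬q is F. ✓
5: p is T, ¬◇¬q is F. ✗
6: p is F, ¬◇¬q is F. ✓
7: p is F, ¬◇¬q is F. ✓
Satisfying worlds: {2, 3, 6, 7}.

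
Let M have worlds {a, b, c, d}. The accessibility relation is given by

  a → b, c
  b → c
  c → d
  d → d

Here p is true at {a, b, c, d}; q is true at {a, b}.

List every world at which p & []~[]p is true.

a: p is T, []~[]p is F. ✗
b: p is T, []~[]p is F. ✗
c: p is T, []~[]p is F. ✗
d: p is T, []~[]p is F. ✗

∅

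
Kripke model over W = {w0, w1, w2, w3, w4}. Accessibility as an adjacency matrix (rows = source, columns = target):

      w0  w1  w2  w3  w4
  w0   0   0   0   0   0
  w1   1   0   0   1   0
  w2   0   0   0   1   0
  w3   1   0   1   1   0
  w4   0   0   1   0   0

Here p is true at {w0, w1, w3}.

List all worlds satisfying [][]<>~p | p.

w0: [][]<>~p is T, p is T. ✓
w1: [][]<>~p is F, p is T. ✓
w2: [][]<>~p is F, p is F. ✗
w3: [][]<>~p is F, p is T. ✓
w4: [][]<>~p is T, p is F. ✓

{w0, w1, w3, w4}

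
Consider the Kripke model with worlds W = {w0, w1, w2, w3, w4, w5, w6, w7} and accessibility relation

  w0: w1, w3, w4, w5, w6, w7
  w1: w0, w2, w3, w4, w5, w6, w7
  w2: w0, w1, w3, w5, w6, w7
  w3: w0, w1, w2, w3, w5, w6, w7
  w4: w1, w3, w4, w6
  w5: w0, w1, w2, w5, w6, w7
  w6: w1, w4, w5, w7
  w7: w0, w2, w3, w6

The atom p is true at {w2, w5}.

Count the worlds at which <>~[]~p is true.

w0: successors {w1, w3, w4, w5, w6, w7}; ~[]~p there: w1:T, w3:T, w4:F, w5:T, w6:T, w7:T. ✓
w1: successors {w0, w2, w3, w4, w5, w6, w7}; ~[]~p there: w0:T, w2:T, w3:T, w4:F, w5:T, w6:T, w7:T. ✓
w2: successors {w0, w1, w3, w5, w6, w7}; ~[]~p there: w0:T, w1:T, w3:T, w5:T, w6:T, w7:T. ✓
w3: successors {w0, w1, w2, w3, w5, w6, w7}; ~[]~p there: w0:T, w1:T, w2:T, w3:T, w5:T, w6:T, w7:T. ✓
w4: successors {w1, w3, w4, w6}; ~[]~p there: w1:T, w3:T, w4:F, w6:T. ✓
w5: successors {w0, w1, w2, w5, w6, w7}; ~[]~p there: w0:T, w1:T, w2:T, w5:T, w6:T, w7:T. ✓
w6: successors {w1, w4, w5, w7}; ~[]~p there: w1:T, w4:F, w5:T, w7:T. ✓
w7: successors {w0, w2, w3, w6}; ~[]~p there: w0:T, w2:T, w3:T, w6:T. ✓
Satisfying worlds: {w0, w1, w2, w3, w4, w5, w6, w7}.

8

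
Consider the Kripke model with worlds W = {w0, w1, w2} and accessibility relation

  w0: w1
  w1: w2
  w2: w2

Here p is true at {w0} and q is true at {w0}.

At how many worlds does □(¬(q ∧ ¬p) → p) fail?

w0: successors {w1}; ¬(q ∧ ¬p) → p there: w1:F. ✗
w1: successors {w2}; ¬(q ∧ ¬p) → p there: w2:F. ✗
w2: successors {w2}; ¬(q ∧ ¬p) → p there: w2:F. ✗
Satisfying worlds: ∅.
So □(¬(q ∧ ¬p) → p) fails at the other 3 worlds.

3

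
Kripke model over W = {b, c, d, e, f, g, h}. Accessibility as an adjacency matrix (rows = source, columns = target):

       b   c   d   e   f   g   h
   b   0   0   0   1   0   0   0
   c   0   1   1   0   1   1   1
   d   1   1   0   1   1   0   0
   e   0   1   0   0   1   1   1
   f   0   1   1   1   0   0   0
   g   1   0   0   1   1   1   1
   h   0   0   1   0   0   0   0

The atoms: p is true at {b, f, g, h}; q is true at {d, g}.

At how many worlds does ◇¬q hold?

b: successors {e}; ¬q there: e:T. ✓
c: successors {c, d, f, g, h}; ¬q there: c:T, d:F, f:T, g:F, h:T. ✓
d: successors {b, c, e, f}; ¬q there: b:T, c:T, e:T, f:T. ✓
e: successors {c, f, g, h}; ¬q there: c:T, f:T, g:F, h:T. ✓
f: successors {c, d, e}; ¬q there: c:T, d:F, e:T. ✓
g: successors {b, e, f, g, h}; ¬q there: b:T, e:T, f:T, g:F, h:T. ✓
h: successors {d}; ¬q there: d:F. ✗
Satisfying worlds: {b, c, d, e, f, g}.

6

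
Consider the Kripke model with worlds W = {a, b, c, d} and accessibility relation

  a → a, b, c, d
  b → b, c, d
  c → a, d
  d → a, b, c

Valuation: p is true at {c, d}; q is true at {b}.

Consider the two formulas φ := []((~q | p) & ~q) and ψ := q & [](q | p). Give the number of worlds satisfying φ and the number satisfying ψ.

For []((~q | p) & ~q):
a: successors {a, b, c, d}; (~q | p) & ~q there: a:T, b:F, c:T, d:T. ✗
b: successors {b, c, d}; (~q | p) & ~q there: b:F, c:T, d:T. ✗
c: successors {a, d}; (~q | p) & ~q there: a:T, d:T. ✓
d: successors {a, b, c}; (~q | p) & ~q there: a:T, b:F, c:T. ✗
— 1 world.
For q & [](q | p):
a: q is F, [](q | p) is F. ✗
b: q is T, [](q | p) is T. ✓
c: q is F, [](q | p) is F. ✗
d: q is F, [](q | p) is F. ✗
— 1 world.

1 and 1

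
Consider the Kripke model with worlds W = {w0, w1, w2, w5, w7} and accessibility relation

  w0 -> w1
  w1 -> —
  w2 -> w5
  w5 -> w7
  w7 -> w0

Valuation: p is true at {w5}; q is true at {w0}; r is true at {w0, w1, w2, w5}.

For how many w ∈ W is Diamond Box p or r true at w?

4

w0: Diamond Box p is T, r is T. ✓
w1: Diamond Box p is F, r is T. ✓
w2: Diamond Box p is F, r is T. ✓
w5: Diamond Box p is F, r is T. ✓
w7: Diamond Box p is F, r is F. ✗
Satisfying worlds: {w0, w1, w2, w5}.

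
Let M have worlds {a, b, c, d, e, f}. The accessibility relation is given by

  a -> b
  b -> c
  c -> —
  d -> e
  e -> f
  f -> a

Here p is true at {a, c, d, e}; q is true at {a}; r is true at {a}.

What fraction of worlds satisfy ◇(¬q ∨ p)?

5/6

a: successors {b}; ¬q ∨ p there: b:T. ✓
b: successors {c}; ¬q ∨ p there: c:T. ✓
c: no successors, so ◇(¬q ∨ p) fails. ✗
d: successors {e}; ¬q ∨ p there: e:T. ✓
e: successors {f}; ¬q ∨ p there: f:T. ✓
f: successors {a}; ¬q ∨ p there: a:T. ✓
That's 5 of 6 worlds, so 5/6.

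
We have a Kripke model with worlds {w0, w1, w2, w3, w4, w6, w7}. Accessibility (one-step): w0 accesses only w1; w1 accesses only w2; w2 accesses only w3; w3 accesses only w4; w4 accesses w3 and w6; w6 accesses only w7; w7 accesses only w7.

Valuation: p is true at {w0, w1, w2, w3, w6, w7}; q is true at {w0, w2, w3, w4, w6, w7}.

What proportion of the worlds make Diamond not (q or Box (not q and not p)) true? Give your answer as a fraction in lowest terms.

w0: successors {w1}; not (q or Box (not q and not p)) there: w1:T. ✓
w1: successors {w2}; not (q or Box (not q and not p)) there: w2:F. ✗
w2: successors {w3}; not (q or Box (not q and not p)) there: w3:F. ✗
w3: successors {w4}; not (q or Box (not q and not p)) there: w4:F. ✗
w4: successors {w3, w6}; not (q or Box (not q and not p)) there: w3:F, w6:F. ✗
w6: successors {w7}; not (q or Box (not q and not p)) there: w7:F. ✗
w7: successors {w7}; not (q or Box (not q and not p)) there: w7:F. ✗
That's 1 of 7 worlds, so 1/7.

1/7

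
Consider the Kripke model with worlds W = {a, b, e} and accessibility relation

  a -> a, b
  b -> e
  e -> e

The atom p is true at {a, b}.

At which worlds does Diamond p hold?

{a}

a: successors {a, b}; p there: a:T, b:T. ✓
b: successors {e}; p there: e:F. ✗
e: successors {e}; p there: e:F. ✗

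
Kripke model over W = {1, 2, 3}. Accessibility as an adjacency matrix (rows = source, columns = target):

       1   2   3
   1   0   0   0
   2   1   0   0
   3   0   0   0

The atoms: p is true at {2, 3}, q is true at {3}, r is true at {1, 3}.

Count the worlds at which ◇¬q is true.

1: no successors, so ◇¬q fails. ✗
2: successors {1}; ¬q there: 1:T. ✓
3: no successors, so ◇¬q fails. ✗
Satisfying worlds: {2}.

1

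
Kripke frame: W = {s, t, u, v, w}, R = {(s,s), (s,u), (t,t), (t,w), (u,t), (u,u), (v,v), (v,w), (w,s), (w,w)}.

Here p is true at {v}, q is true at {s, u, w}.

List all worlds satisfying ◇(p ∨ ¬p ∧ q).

s: successors {s, u}; p ∨ ¬p ∧ q there: s:T, u:T. ✓
t: successors {t, w}; p ∨ ¬p ∧ q there: t:F, w:T. ✓
u: successors {t, u}; p ∨ ¬p ∧ q there: t:F, u:T. ✓
v: successors {v, w}; p ∨ ¬p ∧ q there: v:T, w:T. ✓
w: successors {s, w}; p ∨ ¬p ∧ q there: s:T, w:T. ✓

{s, t, u, v, w}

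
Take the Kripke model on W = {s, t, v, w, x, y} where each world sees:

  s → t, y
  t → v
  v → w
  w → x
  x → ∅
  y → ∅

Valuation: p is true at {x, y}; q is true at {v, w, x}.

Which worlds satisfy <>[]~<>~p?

{s, t, v, w}

s: successors {t, y}; []~<>~p there: t:F, y:T. ✓
t: successors {v}; []~<>~p there: v:T. ✓
v: successors {w}; []~<>~p there: w:T. ✓
w: successors {x}; []~<>~p there: x:T. ✓
x: no successors, so <>[]~<>~p fails. ✗
y: no successors, so <>[]~<>~p fails. ✗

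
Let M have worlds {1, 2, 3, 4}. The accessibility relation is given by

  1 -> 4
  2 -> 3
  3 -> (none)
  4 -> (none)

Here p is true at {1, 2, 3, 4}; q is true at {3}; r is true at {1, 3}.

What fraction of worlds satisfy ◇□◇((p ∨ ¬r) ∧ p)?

1/2

1: successors {4}; □◇((p ∨ ¬r) ∧ p) there: 4:T. ✓
2: successors {3}; □◇((p ∨ ¬r) ∧ p) there: 3:T. ✓
3: no successors, so ◇□◇((p ∨ ¬r) ∧ p) fails. ✗
4: no successors, so ◇□◇((p ∨ ¬r) ∧ p) fails. ✗
That's 2 of 4 worlds, so 2/4 = 1/2.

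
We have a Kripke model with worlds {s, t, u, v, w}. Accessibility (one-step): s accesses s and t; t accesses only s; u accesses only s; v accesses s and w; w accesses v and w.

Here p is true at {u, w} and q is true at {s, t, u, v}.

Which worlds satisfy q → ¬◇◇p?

s: q is T, ¬◇◇p is T. ✓
t: q is T, ¬◇◇p is T. ✓
u: q is T, ¬◇◇p is T. ✓
v: q is T, ¬◇◇p is F. ✗
w: q is F, ¬◇◇p is F. ✓

{s, t, u, w}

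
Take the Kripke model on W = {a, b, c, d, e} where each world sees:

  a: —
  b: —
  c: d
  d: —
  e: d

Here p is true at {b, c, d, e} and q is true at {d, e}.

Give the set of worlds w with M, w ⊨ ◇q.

a: no successors, so ◇q fails. ✗
b: no successors, so ◇q fails. ✗
c: successors {d}; q there: d:T. ✓
d: no successors, so ◇q fails. ✗
e: successors {d}; q there: d:T. ✓

{c, e}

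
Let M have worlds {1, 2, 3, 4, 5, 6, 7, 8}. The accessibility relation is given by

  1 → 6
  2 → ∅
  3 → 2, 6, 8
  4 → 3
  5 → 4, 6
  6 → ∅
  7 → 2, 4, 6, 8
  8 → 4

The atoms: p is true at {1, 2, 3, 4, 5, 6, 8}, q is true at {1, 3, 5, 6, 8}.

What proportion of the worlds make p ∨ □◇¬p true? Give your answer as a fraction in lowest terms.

7/8

1: p is T, □◇¬p is F. ✓
2: p is T, □◇¬p is T. ✓
3: p is T, □◇¬p is F. ✓
4: p is T, □◇¬p is F. ✓
5: p is T, □◇¬p is F. ✓
6: p is T, □◇¬p is T. ✓
7: p is F, □◇¬p is F. ✗
8: p is T, □◇¬p is F. ✓
That's 7 of 8 worlds, so 7/8.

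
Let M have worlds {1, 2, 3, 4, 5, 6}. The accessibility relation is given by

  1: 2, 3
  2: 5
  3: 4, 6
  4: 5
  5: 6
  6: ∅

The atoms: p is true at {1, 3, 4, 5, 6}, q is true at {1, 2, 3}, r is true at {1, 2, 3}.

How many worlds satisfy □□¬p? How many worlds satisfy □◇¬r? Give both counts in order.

For □□¬p:
1: successors {2, 3}; □¬p there: 2:F, 3:F. ✗
2: successors {5}; □¬p there: 5:F. ✗
3: successors {4, 6}; □¬p there: 4:F, 6:T. ✗
4: successors {5}; □¬p there: 5:F. ✗
5: successors {6}; □¬p there: 6:T. ✓
6: no successors, so □□¬p holds vacuously. ✓
— 2 worlds.
For □◇¬r:
1: successors {2, 3}; ◇¬r there: 2:T, 3:T. ✓
2: successors {5}; ◇¬r there: 5:T. ✓
3: successors {4, 6}; ◇¬r there: 4:T, 6:F. ✗
4: successors {5}; ◇¬r there: 5:T. ✓
5: successors {6}; ◇¬r there: 6:F. ✗
6: no successors, so □◇¬r holds vacuously. ✓
— 4 worlds.

2 and 4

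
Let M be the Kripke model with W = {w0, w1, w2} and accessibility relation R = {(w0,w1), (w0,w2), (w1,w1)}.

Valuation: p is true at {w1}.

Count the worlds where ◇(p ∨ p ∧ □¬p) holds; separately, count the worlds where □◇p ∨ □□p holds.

2 and 3

For ◇(p ∨ p ∧ □¬p):
w0: successors {w1, w2}; p ∨ p ∧ □¬p there: w1:T, w2:F. ✓
w1: successors {w1}; p ∨ p ∧ □¬p there: w1:T. ✓
w2: no successors, so ◇(p ∨ p ∧ □¬p) fails. ✗
— 2 worlds.
For □◇p ∨ □□p:
w0: □◇p is F, □□p is T. ✓
w1: □◇p is T, □□p is T. ✓
w2: □◇p is T, □□p is T. ✓
— 3 worlds.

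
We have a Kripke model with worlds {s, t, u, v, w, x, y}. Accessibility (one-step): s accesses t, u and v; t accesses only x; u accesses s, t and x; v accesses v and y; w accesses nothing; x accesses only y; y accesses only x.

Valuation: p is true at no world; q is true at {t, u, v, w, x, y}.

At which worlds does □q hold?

{s, t, v, w, x, y}

s: successors {t, u, v}; q there: t:T, u:T, v:T. ✓
t: successors {x}; q there: x:T. ✓
u: successors {s, t, x}; q there: s:F, t:T, x:T. ✗
v: successors {v, y}; q there: v:T, y:T. ✓
w: no successors, so □q holds vacuously. ✓
x: successors {y}; q there: y:T. ✓
y: successors {x}; q there: x:T. ✓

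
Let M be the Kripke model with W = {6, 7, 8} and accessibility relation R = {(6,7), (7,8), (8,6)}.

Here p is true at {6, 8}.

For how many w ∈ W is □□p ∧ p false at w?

2

6: □□p is T, p is T. ✓
7: □□p is T, p is F. ✗
8: □□p is F, p is T. ✗
Satisfying worlds: {6}.
So □□p ∧ p fails at the other 2 worlds.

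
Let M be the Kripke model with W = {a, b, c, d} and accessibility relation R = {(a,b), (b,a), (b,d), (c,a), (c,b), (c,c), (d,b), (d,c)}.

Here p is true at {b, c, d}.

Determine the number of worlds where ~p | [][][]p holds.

a: ~p is T, [][][]p is T. ✓
b: ~p is F, [][][]p is F. ✗
c: ~p is F, [][][]p is F. ✗
d: ~p is F, [][][]p is F. ✗
Satisfying worlds: {a}.

1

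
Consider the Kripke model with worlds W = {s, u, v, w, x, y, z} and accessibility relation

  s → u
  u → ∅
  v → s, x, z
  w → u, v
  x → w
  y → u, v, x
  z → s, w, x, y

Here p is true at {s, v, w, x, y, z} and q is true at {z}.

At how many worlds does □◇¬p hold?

s: successors {u}; ◇¬p there: u:F. ✗
u: no successors, so □◇¬p holds vacuously. ✓
v: successors {s, x, z}; ◇¬p there: s:T, x:F, z:F. ✗
w: successors {u, v}; ◇¬p there: u:F, v:F. ✗
x: successors {w}; ◇¬p there: w:T. ✓
y: successors {u, v, x}; ◇¬p there: u:F, v:F, x:F. ✗
z: successors {s, w, x, y}; ◇¬p there: s:T, w:T, x:F, y:T. ✗
Satisfying worlds: {u, x}.

2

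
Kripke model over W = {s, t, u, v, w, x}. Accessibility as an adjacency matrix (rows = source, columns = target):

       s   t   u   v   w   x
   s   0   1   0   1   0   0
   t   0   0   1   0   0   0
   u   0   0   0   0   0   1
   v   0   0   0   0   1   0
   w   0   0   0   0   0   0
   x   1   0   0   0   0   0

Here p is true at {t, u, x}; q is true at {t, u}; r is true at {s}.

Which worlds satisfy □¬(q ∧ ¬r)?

{u, v, w, x}

s: successors {t, v}; ¬(q ∧ ¬r) there: t:F, v:T. ✗
t: successors {u}; ¬(q ∧ ¬r) there: u:F. ✗
u: successors {x}; ¬(q ∧ ¬r) there: x:T. ✓
v: successors {w}; ¬(q ∧ ¬r) there: w:T. ✓
w: no successors, so □¬(q ∧ ¬r) holds vacuously. ✓
x: successors {s}; ¬(q ∧ ¬r) there: s:T. ✓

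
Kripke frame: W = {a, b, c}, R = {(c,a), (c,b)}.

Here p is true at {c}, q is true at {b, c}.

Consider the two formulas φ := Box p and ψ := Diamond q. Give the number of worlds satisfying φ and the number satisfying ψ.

2 and 1

For Box p:
a: no successors, so Box p holds vacuously. ✓
b: no successors, so Box p holds vacuously. ✓
c: successors {a, b}; p there: a:F, b:F. ✗
— 2 worlds.
For Diamond q:
a: no successors, so Diamond q fails. ✗
b: no successors, so Diamond q fails. ✗
c: successors {a, b}; q there: a:F, b:T. ✓
— 1 world.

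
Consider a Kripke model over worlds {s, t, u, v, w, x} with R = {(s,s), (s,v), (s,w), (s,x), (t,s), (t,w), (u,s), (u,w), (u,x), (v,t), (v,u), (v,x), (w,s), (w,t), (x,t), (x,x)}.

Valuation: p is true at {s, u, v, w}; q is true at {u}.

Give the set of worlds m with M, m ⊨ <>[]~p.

{s, u, v, x}

s: successors {s, v, w, x}; []~p there: s:F, v:F, w:F, x:T. ✓
t: successors {s, w}; []~p there: s:F, w:F. ✗
u: successors {s, w, x}; []~p there: s:F, w:F, x:T. ✓
v: successors {t, u, x}; []~p there: t:F, u:F, x:T. ✓
w: successors {s, t}; []~p there: s:F, t:F. ✗
x: successors {t, x}; []~p there: t:F, x:T. ✓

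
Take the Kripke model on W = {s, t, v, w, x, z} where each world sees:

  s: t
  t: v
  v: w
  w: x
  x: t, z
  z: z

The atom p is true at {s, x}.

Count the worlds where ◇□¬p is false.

1

s: successors {t}; □¬p there: t:T. ✓
t: successors {v}; □¬p there: v:T. ✓
v: successors {w}; □¬p there: w:F. ✗
w: successors {x}; □¬p there: x:T. ✓
x: successors {t, z}; □¬p there: t:T, z:T. ✓
z: successors {z}; □¬p there: z:T. ✓
Satisfying worlds: {s, t, w, x, z}.
So ◇□¬p fails at the other 1 world.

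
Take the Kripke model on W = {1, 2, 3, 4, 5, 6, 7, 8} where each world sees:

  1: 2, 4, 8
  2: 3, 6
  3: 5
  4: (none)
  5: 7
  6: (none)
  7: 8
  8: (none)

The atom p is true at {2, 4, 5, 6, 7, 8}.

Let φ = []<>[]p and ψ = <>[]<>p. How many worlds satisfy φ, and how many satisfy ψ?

5 and 4

For []<>[]p:
1: successors {2, 4, 8}; <>[]p there: 2:T, 4:F, 8:F. ✗
2: successors {3, 6}; <>[]p there: 3:T, 6:F. ✗
3: successors {5}; <>[]p there: 5:T. ✓
4: no successors, so []<>[]p holds vacuously. ✓
5: successors {7}; <>[]p there: 7:T. ✓
6: no successors, so []<>[]p holds vacuously. ✓
7: successors {8}; <>[]p there: 8:F. ✗
8: no successors, so []<>[]p holds vacuously. ✓
— 5 worlds.
For <>[]<>p:
1: successors {2, 4, 8}; []<>p there: 2:F, 4:T, 8:T. ✓
2: successors {3, 6}; []<>p there: 3:T, 6:T. ✓
3: successors {5}; []<>p there: 5:T. ✓
4: no successors, so <>[]<>p fails. ✗
5: successors {7}; []<>p there: 7:F. ✗
6: no successors, so <>[]<>p fails. ✗
7: successors {8}; []<>p there: 8:T. ✓
8: no successors, so <>[]<>p fails. ✗
— 4 worlds.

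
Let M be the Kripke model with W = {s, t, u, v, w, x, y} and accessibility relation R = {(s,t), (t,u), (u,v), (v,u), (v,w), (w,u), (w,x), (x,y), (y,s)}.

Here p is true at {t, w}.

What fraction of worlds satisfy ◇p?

2/7

s: successors {t}; p there: t:T. ✓
t: successors {u}; p there: u:F. ✗
u: successors {v}; p there: v:F. ✗
v: successors {u, w}; p there: u:F, w:T. ✓
w: successors {u, x}; p there: u:F, x:F. ✗
x: successors {y}; p there: y:F. ✗
y: successors {s}; p there: s:F. ✗
That's 2 of 7 worlds, so 2/7.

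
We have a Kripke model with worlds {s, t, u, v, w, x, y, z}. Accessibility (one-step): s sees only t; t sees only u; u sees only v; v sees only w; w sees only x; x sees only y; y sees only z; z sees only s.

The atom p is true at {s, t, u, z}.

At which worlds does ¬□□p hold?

s: □□p is T. ✗
t: □□p is F. ✓
u: □□p is F. ✓
v: □□p is F. ✓
w: □□p is F. ✓
x: □□p is T. ✗
y: □□p is T. ✗
z: □□p is T. ✗

{t, u, v, w}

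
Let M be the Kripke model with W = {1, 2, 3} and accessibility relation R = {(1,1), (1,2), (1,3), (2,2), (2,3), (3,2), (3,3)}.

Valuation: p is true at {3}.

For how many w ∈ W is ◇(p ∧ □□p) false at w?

3

1: successors {1, 2, 3}; p ∧ □□p there: 1:F, 2:F, 3:F. ✗
2: successors {2, 3}; p ∧ □□p there: 2:F, 3:F. ✗
3: successors {2, 3}; p ∧ □□p there: 2:F, 3:F. ✗
Satisfying worlds: ∅.
So ◇(p ∧ □□p) fails at the other 3 worlds.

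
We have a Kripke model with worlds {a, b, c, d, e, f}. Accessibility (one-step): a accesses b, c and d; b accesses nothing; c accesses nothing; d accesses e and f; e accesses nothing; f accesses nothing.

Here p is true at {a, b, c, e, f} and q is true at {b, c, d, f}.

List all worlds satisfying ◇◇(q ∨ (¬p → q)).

{a}

a: successors {b, c, d}; ◇(q ∨ (¬p → q)) there: b:F, c:F, d:T. ✓
b: no successors, so ◇◇(q ∨ (¬p → q)) fails. ✗
c: no successors, so ◇◇(q ∨ (¬p → q)) fails. ✗
d: successors {e, f}; ◇(q ∨ (¬p → q)) there: e:F, f:F. ✗
e: no successors, so ◇◇(q ∨ (¬p → q)) fails. ✗
f: no successors, so ◇◇(q ∨ (¬p → q)) fails. ✗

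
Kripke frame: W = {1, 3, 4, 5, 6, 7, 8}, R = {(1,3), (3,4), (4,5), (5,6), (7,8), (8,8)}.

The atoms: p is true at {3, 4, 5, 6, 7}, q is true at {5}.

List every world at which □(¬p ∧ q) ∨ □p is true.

{1, 3, 4, 5, 6}

1: □(¬p ∧ q) is F, □p is T. ✓
3: □(¬p ∧ q) is F, □p is T. ✓
4: □(¬p ∧ q) is F, □p is T. ✓
5: □(¬p ∧ q) is F, □p is T. ✓
6: □(¬p ∧ q) is T, □p is T. ✓
7: □(¬p ∧ q) is F, □p is F. ✗
8: □(¬p ∧ q) is F, □p is F. ✗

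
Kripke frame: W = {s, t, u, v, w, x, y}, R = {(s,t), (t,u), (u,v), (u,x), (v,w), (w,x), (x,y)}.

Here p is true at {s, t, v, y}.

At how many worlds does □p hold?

s: successors {t}; p there: t:T. ✓
t: successors {u}; p there: u:F. ✗
u: successors {v, x}; p there: v:T, x:F. ✗
v: successors {w}; p there: w:F. ✗
w: successors {x}; p there: x:F. ✗
x: successors {y}; p there: y:T. ✓
y: no successors, so □p holds vacuously. ✓
Satisfying worlds: {s, x, y}.

3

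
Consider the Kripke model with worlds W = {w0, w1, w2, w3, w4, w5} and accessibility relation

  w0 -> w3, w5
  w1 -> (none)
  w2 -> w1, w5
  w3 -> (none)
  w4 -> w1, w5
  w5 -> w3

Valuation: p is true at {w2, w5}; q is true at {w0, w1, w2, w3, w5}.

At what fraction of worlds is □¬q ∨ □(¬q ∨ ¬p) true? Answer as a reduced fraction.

w0: □¬q is F, □(¬q ∨ ¬p) is F. ✗
w1: □¬q is T, □(¬q ∨ ¬p) is T. ✓
w2: □¬q is F, □(¬q ∨ ¬p) is F. ✗
w3: □¬q is T, □(¬q ∨ ¬p) is T. ✓
w4: □¬q is F, □(¬q ∨ ¬p) is F. ✗
w5: □¬q is F, □(¬q ∨ ¬p) is T. ✓
That's 3 of 6 worlds, so 3/6 = 1/2.

1/2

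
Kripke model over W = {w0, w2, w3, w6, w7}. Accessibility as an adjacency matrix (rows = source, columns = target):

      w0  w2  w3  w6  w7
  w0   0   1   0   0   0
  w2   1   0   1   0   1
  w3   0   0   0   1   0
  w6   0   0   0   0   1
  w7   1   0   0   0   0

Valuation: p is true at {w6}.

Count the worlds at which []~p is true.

w0: successors {w2}; ~p there: w2:T. ✓
w2: successors {w0, w3, w7}; ~p there: w0:T, w3:T, w7:T. ✓
w3: successors {w6}; ~p there: w6:F. ✗
w6: successors {w7}; ~p there: w7:T. ✓
w7: successors {w0}; ~p there: w0:T. ✓
Satisfying worlds: {w0, w2, w6, w7}.

4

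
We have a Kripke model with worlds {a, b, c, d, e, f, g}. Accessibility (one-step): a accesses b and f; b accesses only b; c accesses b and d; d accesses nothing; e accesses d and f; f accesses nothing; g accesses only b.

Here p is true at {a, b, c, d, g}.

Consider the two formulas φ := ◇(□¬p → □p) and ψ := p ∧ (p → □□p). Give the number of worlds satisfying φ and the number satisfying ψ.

5 and 5

For ◇(□¬p → □p):
a: successors {b, f}; □¬p → □p there: b:T, f:T. ✓
b: successors {b}; □¬p → □p there: b:T. ✓
c: successors {b, d}; □¬p → □p there: b:T, d:T. ✓
d: no successors, so ◇(□¬p → □p) fails. ✗
e: successors {d, f}; □¬p → □p there: d:T, f:T. ✓
f: no successors, so ◇(□¬p → □p) fails. ✗
g: successors {b}; □¬p → □p there: b:T. ✓
— 5 worlds.
For p ∧ (p → □□p):
a: p is T, p → □□p is T. ✓
b: p is T, p → □□p is T. ✓
c: p is T, p → □□p is T. ✓
d: p is T, p → □□p is T. ✓
e: p is F, p → □□p is T. ✗
f: p is F, p → □□p is T. ✗
g: p is T, p → □□p is T. ✓
— 5 worlds.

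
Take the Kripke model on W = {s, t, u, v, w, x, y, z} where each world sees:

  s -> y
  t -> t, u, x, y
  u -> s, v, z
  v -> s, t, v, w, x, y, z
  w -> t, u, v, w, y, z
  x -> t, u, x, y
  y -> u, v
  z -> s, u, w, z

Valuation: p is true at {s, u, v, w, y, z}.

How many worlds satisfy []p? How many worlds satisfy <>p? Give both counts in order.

For []p:
s: successors {y}; p there: y:T. ✓
t: successors {t, u, x, y}; p there: t:F, u:T, x:F, y:T. ✗
u: successors {s, v, z}; p there: s:T, v:T, z:T. ✓
v: successors {s, t, v, w, x, y, z}; p there: s:T, t:F, v:T, w:T, x:F, y:T, z:T. ✗
w: successors {t, u, v, w, y, z}; p there: t:F, u:T, v:T, w:T, y:T, z:T. ✗
x: successors {t, u, x, y}; p there: t:F, u:T, x:F, y:T. ✗
y: successors {u, v}; p there: u:T, v:T. ✓
z: successors {s, u, w, z}; p there: s:T, u:T, w:T, z:T. ✓
— 4 worlds.
For <>p:
s: successors {y}; p there: y:T. ✓
t: successors {t, u, x, y}; p there: t:F, u:T, x:F, y:T. ✓
u: successors {s, v, z}; p there: s:T, v:T, z:T. ✓
v: successors {s, t, v, w, x, y, z}; p there: s:T, t:F, v:T, w:T, x:F, y:T, z:T. ✓
w: successors {t, u, v, w, y, z}; p there: t:F, u:T, v:T, w:T, y:T, z:T. ✓
x: successors {t, u, x, y}; p there: t:F, u:T, x:F, y:T. ✓
y: successors {u, v}; p there: u:T, v:T. ✓
z: successors {s, u, w, z}; p there: s:T, u:T, w:T, z:T. ✓
— 8 worlds.

4 and 8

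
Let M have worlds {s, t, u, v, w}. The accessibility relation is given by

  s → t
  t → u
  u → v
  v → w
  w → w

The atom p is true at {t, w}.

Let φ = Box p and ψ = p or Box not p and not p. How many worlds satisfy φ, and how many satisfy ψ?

3 and 3

For Box p:
s: successors {t}; p there: t:T. ✓
t: successors {u}; p there: u:F. ✗
u: successors {v}; p there: v:F. ✗
v: successors {w}; p there: w:T. ✓
w: successors {w}; p there: w:T. ✓
— 3 worlds.
For p or Box not p and not p:
s: p is F, Box not p and not p is F. ✗
t: p is T, Box not p and not p is F. ✓
u: p is F, Box not p and not p is T. ✓
v: p is F, Box not p and not p is F. ✗
w: p is T, Box not p and not p is F. ✓
— 3 worlds.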